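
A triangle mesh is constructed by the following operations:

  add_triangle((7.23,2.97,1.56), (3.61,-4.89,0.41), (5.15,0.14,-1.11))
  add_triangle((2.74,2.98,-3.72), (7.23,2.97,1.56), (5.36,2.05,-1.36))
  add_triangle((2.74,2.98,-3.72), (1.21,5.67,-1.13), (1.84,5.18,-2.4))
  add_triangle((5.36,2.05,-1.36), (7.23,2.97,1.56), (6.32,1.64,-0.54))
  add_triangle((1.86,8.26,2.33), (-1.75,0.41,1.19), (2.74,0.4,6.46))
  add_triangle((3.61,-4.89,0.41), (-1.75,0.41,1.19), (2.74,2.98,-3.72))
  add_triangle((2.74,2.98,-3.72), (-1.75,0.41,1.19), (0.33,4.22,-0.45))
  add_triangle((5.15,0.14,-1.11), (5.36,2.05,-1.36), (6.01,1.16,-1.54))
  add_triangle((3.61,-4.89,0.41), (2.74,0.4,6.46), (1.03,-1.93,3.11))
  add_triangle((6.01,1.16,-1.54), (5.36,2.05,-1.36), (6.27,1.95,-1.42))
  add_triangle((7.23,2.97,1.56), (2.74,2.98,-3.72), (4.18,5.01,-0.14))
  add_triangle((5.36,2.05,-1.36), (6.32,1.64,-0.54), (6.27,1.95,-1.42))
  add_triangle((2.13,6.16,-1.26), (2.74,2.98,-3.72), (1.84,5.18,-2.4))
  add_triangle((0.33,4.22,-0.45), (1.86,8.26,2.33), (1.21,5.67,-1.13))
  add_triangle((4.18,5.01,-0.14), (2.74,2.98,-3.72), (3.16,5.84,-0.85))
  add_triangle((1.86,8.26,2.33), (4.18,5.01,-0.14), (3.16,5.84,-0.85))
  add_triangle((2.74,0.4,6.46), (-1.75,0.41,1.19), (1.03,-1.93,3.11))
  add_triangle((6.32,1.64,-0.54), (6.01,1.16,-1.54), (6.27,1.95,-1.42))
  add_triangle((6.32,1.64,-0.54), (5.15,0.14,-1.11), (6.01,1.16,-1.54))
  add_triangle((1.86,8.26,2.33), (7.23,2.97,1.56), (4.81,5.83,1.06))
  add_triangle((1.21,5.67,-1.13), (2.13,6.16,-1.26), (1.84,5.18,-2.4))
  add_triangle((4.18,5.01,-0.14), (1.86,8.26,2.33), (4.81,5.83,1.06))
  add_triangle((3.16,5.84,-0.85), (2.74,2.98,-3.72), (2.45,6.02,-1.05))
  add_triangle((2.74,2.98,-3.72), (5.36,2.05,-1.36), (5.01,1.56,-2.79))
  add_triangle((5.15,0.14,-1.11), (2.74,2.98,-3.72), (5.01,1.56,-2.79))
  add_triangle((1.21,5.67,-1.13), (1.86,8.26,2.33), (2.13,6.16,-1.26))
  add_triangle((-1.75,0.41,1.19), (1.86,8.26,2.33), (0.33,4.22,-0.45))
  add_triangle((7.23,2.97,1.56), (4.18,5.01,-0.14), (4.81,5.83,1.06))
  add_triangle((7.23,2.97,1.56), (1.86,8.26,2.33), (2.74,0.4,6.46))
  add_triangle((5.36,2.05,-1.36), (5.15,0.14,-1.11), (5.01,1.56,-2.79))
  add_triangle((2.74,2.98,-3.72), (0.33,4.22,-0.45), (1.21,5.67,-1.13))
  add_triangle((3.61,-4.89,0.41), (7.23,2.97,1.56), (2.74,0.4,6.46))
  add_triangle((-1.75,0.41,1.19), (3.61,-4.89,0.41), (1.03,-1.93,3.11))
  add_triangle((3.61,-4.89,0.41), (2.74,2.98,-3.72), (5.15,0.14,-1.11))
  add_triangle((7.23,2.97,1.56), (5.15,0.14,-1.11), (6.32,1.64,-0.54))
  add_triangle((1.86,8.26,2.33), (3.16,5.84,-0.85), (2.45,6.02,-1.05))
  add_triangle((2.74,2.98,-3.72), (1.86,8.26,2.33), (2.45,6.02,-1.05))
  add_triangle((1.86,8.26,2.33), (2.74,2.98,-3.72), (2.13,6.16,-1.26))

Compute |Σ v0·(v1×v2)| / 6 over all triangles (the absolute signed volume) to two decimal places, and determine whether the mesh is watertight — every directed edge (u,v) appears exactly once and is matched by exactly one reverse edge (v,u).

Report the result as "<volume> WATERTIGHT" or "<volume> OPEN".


252.51 WATERTIGHT

Per-triangle v0·(v1×v2)/6:
  t1: +16.1793
  t2: +6.4121
  t3: -0.5493
  t4: +2.5513
  t5: +20.0174
  t6: -0.8362
  t7: +2.0890
  t8: -0.2247
  t9: +9.3825
  t10: +0.1799
  t11: +14.7784
  t12: +0.3071
  t13: +2.1967
  t14: +2.1798
  t15: +5.3458
  t16: +6.5473
  t17: +5.2574
  t18: +0.7214
  t19: +1.0116
  t20: +8.7570
  t21: +1.0314
  t22: +5.0221
  t23: +2.7733
  t24: +3.5837
  t25: -0.4405
  t26: +3.0669
  t27: +5.0778
  t28: +4.9268
  t29: +54.6967
  t30: +2.5451
  t31: +0.9081
  t32: +45.3914
  t33: +3.0836
  t34: +10.4357
  t35: +1.9725
  t36: +3.2173
  t37: -0.9563
  t38: +3.8739
Σ = +252.5133 → |volume| = 252.51

Directed edges: 114 total, each appears once with its reverse present → watertight.


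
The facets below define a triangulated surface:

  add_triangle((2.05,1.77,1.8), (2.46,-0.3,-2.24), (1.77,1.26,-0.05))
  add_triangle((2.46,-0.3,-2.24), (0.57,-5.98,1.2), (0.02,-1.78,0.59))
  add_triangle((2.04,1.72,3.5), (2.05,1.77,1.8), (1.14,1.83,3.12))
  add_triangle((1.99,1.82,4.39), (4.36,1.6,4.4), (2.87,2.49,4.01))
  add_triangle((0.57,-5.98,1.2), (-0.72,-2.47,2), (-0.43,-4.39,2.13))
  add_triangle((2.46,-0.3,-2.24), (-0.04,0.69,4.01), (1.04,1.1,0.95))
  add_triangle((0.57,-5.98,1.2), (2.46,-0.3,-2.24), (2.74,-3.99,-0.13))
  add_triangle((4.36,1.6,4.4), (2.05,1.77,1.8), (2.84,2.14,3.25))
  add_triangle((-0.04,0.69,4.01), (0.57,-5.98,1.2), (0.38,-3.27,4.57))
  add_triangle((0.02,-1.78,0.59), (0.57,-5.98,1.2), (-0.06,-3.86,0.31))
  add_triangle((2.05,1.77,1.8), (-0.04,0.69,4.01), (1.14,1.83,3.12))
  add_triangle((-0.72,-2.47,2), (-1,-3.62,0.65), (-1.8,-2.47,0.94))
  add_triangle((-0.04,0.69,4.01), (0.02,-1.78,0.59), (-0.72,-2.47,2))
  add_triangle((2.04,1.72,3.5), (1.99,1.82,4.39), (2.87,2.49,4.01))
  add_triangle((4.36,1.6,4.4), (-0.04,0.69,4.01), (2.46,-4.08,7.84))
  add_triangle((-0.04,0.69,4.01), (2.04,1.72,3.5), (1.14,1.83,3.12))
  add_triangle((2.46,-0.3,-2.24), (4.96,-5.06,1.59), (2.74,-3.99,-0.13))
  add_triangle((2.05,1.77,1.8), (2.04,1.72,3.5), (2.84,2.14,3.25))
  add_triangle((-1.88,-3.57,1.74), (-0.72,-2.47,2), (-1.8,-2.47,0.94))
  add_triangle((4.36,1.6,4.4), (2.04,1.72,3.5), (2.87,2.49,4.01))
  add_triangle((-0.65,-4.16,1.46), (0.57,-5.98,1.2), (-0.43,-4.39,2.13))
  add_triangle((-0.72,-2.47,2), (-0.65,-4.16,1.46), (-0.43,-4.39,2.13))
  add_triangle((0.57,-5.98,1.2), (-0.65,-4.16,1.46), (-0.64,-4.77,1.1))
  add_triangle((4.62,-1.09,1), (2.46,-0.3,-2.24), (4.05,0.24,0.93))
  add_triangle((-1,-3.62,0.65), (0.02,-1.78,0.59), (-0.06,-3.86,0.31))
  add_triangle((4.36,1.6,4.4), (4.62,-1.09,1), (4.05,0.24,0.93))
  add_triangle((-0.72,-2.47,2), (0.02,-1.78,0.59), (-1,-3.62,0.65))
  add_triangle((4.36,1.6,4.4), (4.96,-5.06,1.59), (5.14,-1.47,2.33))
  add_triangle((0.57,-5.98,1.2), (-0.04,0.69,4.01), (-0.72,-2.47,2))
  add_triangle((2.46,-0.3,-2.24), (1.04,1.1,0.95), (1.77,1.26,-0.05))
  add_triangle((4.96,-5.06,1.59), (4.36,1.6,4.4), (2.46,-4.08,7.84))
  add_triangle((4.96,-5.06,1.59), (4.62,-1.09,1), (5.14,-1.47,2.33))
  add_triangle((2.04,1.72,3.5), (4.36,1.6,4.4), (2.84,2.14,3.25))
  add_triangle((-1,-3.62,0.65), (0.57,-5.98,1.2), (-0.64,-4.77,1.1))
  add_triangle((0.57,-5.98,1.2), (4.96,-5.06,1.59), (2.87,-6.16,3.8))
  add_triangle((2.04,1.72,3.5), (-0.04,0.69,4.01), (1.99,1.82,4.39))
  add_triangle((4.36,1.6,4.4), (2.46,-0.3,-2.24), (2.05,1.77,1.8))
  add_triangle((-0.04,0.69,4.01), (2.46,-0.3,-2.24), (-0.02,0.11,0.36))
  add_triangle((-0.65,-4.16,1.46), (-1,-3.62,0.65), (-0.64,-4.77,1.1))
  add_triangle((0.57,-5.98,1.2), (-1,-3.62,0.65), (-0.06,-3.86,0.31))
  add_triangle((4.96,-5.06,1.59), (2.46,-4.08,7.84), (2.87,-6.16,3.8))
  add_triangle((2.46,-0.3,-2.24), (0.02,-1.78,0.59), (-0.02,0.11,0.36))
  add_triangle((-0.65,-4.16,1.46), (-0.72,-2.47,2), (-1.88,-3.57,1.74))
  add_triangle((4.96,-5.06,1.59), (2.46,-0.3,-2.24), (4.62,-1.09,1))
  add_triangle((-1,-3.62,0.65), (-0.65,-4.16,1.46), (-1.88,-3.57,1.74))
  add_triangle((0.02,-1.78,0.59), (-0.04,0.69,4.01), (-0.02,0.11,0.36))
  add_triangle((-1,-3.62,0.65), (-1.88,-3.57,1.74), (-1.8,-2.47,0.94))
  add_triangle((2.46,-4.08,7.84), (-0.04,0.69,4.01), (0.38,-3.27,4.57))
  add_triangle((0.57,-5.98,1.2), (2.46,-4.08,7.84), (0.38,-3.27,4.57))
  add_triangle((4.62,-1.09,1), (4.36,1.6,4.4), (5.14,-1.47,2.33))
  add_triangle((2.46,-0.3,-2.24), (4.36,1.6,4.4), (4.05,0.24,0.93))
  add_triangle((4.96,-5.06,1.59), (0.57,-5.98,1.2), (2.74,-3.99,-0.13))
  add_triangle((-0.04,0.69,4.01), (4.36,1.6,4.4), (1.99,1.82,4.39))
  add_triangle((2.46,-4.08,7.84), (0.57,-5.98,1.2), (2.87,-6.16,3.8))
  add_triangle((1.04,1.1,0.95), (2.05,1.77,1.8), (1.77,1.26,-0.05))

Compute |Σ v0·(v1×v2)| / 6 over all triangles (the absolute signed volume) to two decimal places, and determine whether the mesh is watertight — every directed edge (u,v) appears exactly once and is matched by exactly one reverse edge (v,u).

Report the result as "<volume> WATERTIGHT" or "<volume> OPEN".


160.97 OPEN

Per-triangle v0·(v1×v2)/6:
  t1: +0.9253
  t2: -0.2211
  t3: +0.5237
  t4: +1.6048
  t5: +0.0827
  t6: -1.4658
  t7: +3.1544
  t8: +0.4984
  t9: +0.1819
  t10: -0.1686
  t11: -0.6443
  t12: -1.0383
  t13: -0.9290
  t14: -0.0675
  t15: +17.4089
  t16: +0.9184
  t17: +4.8331
  t18: +0.1715
  t19: +0.1453
  t20: -0.7187
  t21: +0.7741
  t22: +0.3376
  t23: +0.5332
  t24: +2.5637
  t25: -0.2824
  t26: +3.0736
  t27: -0.4867
  t28: +5.9547
  t29: +3.9890
  t30: -0.3623
  t31: +39.1519
  t32: +3.5441
  t33: +0.8787
  t34: +0.2748
  t35: +10.1346
  t36: +0.0430
  t37: +3.7274
  t38: +0.0792
  t39: +0.2182
  t40: +0.5902
  t41: +15.1019
  t42: -0.2759
  t43: +0.9259
  t44: +8.1924
  t45: +0.7155
  t46: +0.0198
  t47: +0.4733
  t48: +5.3369
  t49: +7.6009
  t50: +3.1490
  t51: +1.5174
  t52: +5.5047
  t53: +1.9877
  t54: +10.6827
  t55: +0.1074
Σ = +160.9714 → |volume| = 160.97

Directed edges: 165 total; 3 unmatched, e.g. (-0.04,0.69,4.01)→(1.04,1.1,0.95) → open.


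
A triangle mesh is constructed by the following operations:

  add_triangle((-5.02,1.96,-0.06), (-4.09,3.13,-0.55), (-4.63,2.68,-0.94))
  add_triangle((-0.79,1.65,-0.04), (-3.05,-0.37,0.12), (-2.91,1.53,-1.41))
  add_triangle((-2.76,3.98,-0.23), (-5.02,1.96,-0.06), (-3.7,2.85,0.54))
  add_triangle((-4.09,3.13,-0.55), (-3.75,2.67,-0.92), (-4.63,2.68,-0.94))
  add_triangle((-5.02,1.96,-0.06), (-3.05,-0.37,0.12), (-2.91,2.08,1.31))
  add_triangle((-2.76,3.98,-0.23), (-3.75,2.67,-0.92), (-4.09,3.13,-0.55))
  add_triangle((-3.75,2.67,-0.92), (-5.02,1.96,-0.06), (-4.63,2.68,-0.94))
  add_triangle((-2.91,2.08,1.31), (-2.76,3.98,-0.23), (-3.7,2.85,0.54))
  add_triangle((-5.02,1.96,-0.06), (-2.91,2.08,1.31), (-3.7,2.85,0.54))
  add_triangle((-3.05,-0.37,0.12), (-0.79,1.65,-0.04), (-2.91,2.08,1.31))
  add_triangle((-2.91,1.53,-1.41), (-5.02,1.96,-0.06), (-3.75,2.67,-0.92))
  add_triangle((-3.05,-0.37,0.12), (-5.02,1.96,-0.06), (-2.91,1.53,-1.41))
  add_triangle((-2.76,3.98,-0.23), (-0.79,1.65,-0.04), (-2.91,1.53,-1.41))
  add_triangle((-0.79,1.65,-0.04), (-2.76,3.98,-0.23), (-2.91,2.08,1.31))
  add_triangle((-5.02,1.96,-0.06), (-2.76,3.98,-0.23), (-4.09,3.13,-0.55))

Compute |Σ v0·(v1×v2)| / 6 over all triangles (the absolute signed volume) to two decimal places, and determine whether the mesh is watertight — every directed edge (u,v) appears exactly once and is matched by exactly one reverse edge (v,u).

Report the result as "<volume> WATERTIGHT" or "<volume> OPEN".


Per-triangle v0·(v1×v2)/6:
  t1: +0.7690
  t2: -1.2849
  t3: +1.6503
  t4: +0.2014
  t5: +1.8797
  t6: +0.5101
  t7: -0.2538
  t8: +0.9492
  t9: +1.1199
  t10: -1.1489
  t11: +1.0991
  t12: +1.7443
  t13: +0.2426
  t14: +0.3899
  t15: +0.9642
Σ = +8.8322 → |volume| = 8.83

Directed edges: 45 total; 3 unmatched, e.g. (-2.76,3.98,-0.23)→(-3.75,2.67,-0.92) → open.

8.83 OPEN


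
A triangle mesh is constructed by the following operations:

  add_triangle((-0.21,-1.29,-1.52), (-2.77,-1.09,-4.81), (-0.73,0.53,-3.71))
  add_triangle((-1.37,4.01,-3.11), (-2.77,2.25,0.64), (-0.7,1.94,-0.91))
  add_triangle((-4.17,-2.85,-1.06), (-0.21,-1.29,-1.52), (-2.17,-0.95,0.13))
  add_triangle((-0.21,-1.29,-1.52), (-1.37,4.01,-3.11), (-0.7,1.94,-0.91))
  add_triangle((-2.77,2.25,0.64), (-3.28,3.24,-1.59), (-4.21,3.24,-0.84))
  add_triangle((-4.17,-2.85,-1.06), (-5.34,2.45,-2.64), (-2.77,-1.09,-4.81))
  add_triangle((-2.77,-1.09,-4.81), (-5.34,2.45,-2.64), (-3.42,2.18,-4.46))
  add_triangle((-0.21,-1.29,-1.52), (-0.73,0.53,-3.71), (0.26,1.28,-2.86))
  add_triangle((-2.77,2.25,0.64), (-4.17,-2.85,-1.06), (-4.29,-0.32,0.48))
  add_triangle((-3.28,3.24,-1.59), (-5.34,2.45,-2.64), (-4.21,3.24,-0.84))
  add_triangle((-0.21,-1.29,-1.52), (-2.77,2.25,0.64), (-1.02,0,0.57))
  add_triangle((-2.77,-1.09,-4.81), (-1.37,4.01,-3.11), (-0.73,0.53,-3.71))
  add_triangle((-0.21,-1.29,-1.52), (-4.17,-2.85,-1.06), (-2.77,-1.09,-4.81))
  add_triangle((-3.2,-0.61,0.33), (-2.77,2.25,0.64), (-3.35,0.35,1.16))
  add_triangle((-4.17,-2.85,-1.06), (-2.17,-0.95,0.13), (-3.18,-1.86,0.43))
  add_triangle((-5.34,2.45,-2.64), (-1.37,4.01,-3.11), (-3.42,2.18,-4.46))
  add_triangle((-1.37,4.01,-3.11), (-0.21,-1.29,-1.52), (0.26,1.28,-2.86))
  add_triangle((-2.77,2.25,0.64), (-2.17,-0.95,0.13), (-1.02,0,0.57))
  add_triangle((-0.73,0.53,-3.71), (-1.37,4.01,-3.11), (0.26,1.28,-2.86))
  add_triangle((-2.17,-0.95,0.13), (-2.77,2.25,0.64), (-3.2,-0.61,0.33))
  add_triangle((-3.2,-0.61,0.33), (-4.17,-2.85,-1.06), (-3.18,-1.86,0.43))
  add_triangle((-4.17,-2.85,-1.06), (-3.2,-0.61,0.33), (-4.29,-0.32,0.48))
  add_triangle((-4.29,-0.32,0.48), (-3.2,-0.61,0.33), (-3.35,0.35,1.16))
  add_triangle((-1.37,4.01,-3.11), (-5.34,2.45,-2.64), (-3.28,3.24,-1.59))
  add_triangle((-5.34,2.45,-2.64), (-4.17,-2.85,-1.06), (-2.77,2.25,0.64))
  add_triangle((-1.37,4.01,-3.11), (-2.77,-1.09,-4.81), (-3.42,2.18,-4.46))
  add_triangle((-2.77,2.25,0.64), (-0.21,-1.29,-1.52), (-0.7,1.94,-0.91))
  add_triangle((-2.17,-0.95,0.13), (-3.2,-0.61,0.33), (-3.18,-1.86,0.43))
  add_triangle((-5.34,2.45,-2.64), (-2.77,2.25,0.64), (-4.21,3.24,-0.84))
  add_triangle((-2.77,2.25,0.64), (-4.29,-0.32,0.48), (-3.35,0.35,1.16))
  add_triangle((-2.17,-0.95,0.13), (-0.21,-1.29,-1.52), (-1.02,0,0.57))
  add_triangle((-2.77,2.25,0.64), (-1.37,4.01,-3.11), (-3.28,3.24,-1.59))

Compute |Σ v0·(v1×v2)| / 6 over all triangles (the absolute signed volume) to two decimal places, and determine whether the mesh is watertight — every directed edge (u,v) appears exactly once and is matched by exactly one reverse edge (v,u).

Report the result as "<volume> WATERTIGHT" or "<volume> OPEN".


Per-triangle v0·(v1×v2)/6:
  t1: +1.7973
  t2: +0.7360
  t3: -0.0003
  t4: -0.3213
  t5: +0.6766
  t6: +16.6899
  t7: +7.6893
  t8: +0.8147
  t9: +2.0822
  t10: +1.8802
  t11: -0.8254
  t12: +4.8536
  t13: +4.0902
  t14: -1.0200
  t15: -0.3104
  t16: +7.0112
  t17: -1.9867
  t18: +0.5607
  t19: +2.2225
  t20: -0.0376
  t21: +1.1082
  t22: +0.3544
  t23: +0.1964
  t24: +3.8518
  t25: +9.3913
  t26: +4.2955
  t27: -1.7158
  t28: -0.0919
  t29: +1.2583
  t30: +1.2376
  t31: -0.0270
  t32: +2.2295
Σ = +68.6911 → |volume| = 68.69

Directed edges: 96 total, each appears once with its reverse present → watertight.

68.69 WATERTIGHT


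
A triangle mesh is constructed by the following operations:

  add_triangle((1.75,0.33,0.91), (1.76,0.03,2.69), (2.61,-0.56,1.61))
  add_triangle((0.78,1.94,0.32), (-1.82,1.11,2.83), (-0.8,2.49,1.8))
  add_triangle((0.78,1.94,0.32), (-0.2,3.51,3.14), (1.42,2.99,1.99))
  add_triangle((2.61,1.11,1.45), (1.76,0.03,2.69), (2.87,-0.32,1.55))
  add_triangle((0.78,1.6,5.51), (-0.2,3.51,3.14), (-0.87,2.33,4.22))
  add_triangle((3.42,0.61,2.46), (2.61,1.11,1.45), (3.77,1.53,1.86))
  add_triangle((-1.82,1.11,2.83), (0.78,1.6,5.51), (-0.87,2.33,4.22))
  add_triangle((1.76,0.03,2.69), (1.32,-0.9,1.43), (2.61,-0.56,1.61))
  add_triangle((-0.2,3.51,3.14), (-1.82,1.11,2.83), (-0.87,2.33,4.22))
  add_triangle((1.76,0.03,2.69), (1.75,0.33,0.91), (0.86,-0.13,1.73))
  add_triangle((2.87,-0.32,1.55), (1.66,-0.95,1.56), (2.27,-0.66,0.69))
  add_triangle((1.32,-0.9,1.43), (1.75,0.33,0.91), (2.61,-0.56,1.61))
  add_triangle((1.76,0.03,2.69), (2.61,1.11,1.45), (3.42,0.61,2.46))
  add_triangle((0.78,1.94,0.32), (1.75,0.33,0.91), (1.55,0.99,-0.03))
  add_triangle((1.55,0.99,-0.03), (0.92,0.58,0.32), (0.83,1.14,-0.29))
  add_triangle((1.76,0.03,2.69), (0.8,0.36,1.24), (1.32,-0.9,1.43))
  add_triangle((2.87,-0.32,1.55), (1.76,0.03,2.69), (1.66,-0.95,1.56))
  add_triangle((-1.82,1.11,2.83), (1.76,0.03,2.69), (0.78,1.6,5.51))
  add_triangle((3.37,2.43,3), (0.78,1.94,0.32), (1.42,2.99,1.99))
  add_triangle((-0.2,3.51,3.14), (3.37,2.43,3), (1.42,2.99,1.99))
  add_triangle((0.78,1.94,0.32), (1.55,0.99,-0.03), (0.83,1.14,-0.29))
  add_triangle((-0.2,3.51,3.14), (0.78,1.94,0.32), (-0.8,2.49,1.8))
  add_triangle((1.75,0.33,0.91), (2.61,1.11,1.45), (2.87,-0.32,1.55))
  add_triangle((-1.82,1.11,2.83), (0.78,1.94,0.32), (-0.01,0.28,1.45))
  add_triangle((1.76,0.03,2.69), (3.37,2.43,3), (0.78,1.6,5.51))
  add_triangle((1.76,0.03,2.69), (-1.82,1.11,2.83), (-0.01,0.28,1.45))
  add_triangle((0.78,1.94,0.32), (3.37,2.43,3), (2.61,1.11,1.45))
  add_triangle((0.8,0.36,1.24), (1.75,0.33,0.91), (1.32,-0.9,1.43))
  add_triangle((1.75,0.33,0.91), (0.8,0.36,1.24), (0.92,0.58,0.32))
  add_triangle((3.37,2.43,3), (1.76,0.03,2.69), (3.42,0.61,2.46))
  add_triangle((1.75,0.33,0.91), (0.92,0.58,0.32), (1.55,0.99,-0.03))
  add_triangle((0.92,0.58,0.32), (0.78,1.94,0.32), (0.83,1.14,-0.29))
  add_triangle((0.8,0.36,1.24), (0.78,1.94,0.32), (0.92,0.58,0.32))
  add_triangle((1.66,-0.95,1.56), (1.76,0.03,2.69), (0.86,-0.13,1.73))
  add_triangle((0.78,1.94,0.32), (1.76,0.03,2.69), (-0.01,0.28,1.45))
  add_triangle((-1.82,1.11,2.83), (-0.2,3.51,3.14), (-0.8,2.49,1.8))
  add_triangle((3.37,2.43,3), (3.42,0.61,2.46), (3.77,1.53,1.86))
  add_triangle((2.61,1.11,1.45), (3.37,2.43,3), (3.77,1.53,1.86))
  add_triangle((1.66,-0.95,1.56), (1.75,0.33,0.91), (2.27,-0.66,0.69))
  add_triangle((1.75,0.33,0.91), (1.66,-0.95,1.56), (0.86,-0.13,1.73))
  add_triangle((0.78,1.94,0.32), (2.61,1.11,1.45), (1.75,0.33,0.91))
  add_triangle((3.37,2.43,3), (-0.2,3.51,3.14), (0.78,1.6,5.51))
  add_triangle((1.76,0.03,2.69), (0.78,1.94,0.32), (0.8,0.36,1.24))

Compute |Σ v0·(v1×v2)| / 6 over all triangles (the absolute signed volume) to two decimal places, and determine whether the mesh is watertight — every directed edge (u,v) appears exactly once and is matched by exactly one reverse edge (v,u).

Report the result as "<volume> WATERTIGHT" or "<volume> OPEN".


Per-triangle v0·(v1×v2)/6:
  t1: +0.5224
  t2: -0.5235
  t3: +0.9602
  t4: +1.1613
  t5: +2.8474
  t6: -0.1040
  t7: +1.8642
  t8: +0.5396
  t9: +1.4025
  t10: -0.0383
  t11: +0.3252
  t12: -0.1435
  t13: -0.4540
  t14: +0.4198
  t15: -0.0527
  t16: -0.0550
  t17: +0.7082
  t18: +1.1667
  t19: +0.9751
  t20: +2.1742
  t21: +0.1548
  t22: +0.7677
  t23: +0.0337
  t24: -0.9238
  t25: +4.0060
  t26: +0.0292
  t27: +0.8381
  t28: -0.3215
  t29: -0.1074
  t30: +1.5777
  t31: -0.0669
  t32: -0.1331
  t33: -0.2146
  t34: +0.1607
  t35: -0.8998
  t36: +1.1466
  t37: +1.1695
  t38: -0.0657
  t39: -0.4018
  t40: -0.4132
  t41: +0.0640
  t42: +7.9502
  t43: +0.0984
Σ = +28.1449 → |volume| = 28.14

Directed edges: 129 total; 3 unmatched, e.g. (2.27,-0.66,0.69)→(2.87,-0.32,1.55) → open.

28.14 OPEN


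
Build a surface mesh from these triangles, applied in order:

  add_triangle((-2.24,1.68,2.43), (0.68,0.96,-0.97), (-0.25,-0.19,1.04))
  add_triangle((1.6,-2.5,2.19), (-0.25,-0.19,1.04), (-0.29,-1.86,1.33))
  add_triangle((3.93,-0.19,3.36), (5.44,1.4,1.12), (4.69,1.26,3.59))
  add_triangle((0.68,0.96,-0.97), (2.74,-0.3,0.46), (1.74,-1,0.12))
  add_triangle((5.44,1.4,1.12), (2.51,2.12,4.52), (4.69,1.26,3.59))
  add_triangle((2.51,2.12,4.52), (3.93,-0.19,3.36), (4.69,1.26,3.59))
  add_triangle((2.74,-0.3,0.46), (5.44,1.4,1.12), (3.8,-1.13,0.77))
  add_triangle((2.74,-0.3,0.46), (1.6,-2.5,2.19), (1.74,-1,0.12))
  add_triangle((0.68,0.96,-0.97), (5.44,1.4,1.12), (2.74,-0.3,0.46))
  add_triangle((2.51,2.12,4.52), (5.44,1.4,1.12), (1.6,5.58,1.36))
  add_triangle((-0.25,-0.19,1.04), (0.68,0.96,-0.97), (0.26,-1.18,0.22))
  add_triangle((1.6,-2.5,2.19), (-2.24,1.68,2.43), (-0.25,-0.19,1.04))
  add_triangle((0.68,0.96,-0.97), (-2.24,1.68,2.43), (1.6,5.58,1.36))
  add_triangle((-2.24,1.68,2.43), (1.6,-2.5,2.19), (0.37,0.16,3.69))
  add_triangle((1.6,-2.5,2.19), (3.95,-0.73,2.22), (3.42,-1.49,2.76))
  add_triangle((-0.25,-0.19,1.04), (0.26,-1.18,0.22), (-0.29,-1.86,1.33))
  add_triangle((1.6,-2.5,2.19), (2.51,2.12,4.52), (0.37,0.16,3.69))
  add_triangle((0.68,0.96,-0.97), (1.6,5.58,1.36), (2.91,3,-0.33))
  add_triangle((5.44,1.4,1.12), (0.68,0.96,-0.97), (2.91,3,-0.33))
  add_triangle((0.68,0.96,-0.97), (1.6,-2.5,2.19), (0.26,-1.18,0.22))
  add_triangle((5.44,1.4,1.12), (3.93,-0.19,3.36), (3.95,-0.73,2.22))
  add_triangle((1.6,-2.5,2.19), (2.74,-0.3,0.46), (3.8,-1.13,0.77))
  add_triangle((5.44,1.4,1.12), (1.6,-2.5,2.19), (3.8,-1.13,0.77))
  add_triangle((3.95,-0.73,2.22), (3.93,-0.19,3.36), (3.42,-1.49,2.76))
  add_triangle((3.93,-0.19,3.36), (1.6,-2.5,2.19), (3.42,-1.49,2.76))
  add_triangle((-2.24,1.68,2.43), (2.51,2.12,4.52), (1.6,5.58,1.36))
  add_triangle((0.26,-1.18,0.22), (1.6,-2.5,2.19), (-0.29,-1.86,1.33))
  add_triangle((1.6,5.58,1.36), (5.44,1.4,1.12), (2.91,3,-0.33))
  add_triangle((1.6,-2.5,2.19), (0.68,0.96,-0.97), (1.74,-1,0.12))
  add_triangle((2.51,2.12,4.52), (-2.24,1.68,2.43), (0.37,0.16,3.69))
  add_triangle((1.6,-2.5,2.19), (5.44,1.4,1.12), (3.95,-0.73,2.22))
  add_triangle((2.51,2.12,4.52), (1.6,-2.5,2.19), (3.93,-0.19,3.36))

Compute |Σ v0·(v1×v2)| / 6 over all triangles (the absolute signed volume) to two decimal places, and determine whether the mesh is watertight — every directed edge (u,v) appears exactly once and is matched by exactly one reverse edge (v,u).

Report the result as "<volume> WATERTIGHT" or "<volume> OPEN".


Per-triangle v0·(v1×v2)/6:
  t1: -0.3892
  t2: +0.5852
  t3: +2.9813
  t4: +0.4821
  t5: +3.3150
  t6: +2.9281
  t7: +0.1877
  t8: +0.8930
  t9: +1.0857
  t10: +17.3813
  t11: -0.1307
  t12: +0.1801
  t13: +2.2870
  t14: +2.6269
  t15: +0.4869
  t16: -0.0818
  t17: +4.9158
  t18: +1.8957
  t19: +1.6042
  t20: +0.4655
  t21: +2.5071
  t22: -0.4862
  t23: +3.5886
  t24: +0.9461
  t25: +0.9735
  t26: +13.7074
  t27: +0.4401
  t28: +6.4572
  t29: -0.3486
  t30: +4.9306
  t31: +0.7676
  t32: +4.9741
Σ = +82.1570 → |volume| = 82.16

Directed edges: 96 total, each appears once with its reverse present → watertight.

82.16 WATERTIGHT


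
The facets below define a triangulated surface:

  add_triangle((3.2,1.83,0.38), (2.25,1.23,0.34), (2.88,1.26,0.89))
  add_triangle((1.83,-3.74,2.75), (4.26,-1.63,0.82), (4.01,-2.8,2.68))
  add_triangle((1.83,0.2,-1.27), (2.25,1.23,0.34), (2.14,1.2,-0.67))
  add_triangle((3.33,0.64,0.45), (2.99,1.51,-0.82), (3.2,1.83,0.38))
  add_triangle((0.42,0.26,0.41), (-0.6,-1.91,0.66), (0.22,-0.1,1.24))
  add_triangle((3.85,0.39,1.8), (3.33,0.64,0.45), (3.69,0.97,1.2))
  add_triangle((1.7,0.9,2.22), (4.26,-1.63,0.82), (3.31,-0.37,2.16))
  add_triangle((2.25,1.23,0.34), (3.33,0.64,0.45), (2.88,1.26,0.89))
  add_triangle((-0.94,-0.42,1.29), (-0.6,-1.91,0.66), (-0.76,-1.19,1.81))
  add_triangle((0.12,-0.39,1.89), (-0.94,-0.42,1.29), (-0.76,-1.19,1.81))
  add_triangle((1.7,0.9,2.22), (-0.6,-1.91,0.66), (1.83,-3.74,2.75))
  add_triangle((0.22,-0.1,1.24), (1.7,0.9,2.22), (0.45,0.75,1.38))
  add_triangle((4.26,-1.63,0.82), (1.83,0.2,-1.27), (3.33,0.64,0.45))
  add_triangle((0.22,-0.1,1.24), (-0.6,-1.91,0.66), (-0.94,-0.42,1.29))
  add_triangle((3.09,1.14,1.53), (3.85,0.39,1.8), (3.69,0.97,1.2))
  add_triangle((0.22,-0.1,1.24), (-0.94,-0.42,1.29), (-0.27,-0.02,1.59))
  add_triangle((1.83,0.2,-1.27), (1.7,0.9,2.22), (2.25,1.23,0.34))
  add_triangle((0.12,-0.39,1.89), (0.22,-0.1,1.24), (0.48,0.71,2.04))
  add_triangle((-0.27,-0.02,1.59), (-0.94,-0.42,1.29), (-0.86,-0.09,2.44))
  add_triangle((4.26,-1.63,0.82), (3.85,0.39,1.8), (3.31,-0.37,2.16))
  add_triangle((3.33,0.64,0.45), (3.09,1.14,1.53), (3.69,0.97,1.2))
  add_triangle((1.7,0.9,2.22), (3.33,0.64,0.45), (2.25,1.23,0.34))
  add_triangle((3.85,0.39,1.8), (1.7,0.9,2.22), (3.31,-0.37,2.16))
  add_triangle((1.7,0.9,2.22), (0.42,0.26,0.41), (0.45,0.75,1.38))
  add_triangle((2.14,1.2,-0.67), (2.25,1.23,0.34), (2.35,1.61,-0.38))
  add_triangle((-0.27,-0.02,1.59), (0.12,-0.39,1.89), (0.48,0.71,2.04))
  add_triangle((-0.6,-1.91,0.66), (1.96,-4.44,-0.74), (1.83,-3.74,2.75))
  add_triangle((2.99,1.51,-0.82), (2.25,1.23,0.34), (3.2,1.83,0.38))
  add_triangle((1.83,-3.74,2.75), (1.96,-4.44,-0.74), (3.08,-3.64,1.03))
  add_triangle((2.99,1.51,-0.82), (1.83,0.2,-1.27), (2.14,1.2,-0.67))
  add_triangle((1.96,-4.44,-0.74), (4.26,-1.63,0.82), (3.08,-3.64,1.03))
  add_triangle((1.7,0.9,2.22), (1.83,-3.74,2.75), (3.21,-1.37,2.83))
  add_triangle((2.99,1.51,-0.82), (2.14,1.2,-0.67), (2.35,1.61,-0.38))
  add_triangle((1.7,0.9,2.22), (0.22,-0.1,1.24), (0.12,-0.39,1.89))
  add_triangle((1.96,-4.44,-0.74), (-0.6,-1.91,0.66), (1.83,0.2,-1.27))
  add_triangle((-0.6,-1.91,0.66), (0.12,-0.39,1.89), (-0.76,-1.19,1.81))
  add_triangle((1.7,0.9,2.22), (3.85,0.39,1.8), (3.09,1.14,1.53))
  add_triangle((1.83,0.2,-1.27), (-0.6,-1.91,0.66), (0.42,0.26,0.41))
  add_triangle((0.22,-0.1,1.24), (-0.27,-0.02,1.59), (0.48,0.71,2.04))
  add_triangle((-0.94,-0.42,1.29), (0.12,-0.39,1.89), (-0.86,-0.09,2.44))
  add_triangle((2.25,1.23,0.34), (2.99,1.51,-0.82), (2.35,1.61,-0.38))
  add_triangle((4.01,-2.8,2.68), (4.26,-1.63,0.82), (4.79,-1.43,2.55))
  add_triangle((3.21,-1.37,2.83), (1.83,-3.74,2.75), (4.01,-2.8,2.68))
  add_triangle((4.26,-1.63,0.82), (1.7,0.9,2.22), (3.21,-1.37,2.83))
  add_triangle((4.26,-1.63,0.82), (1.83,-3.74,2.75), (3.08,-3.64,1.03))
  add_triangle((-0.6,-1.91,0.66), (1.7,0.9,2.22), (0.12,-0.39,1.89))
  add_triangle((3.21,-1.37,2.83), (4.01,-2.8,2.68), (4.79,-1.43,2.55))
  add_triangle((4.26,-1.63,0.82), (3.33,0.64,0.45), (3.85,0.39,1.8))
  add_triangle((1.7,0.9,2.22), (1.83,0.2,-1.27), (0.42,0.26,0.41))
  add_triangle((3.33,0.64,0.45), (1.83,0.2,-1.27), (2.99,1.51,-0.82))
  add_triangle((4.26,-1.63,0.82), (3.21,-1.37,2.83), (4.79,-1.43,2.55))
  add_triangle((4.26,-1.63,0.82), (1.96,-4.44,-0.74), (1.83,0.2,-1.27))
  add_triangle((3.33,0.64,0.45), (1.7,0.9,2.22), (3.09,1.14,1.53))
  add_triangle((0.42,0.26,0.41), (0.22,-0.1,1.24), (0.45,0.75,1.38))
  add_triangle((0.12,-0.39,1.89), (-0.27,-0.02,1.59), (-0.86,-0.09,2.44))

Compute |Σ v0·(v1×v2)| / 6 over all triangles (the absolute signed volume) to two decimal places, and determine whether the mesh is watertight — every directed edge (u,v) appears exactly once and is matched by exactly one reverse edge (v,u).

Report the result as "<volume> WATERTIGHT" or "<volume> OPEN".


Per-triangle v0·(v1×v2)/6:
  t1: -0.0015
  t2: +1.9635
  t3: -0.3156
  t4: +0.7982
  t5: -0.0898
  t6: +0.3215
  t7: -0.4716
  t8: -0.2076
  t9: +0.2191
  t10: +0.2204
  t11: +1.7634
  t12: +0.1867
  t13: +2.0827
  t14: -0.4017
  t15: +0.3113
  t16: -0.0622
  t17: -0.6062
  t18: +0.0331
  t19: -0.0364
  t20: +1.3404
  t21: +0.0516
  t22: +0.8696
  t23: +0.9310
  t24: +0.0285
  t25: -0.1129
  t26: +0.1662
  t27: +3.7321
  t28: -0.0433
  t29: +3.4606
  t30: +0.0756
  t31: +3.0979
  t32: +2.1303
  t33: +0.0332
  t34: +0.0161
  t35: +0.0031
  t36: +0.3238
  t37: +0.7164
  t38: -0.4105
  t39: -0.1024
  t40: +0.1823
  t41: +0.1895
  t42: +2.0086
  t43: +2.0159
  t44: +2.6257
  t45: +3.2470
  t46: +0.5965
  t47: +1.2554
  t48: +1.6918
  t49: +0.0692
  t50: +0.8907
  t51: -0.7965
  t52: +4.9643
  t53: -0.2493
  t54: -0.0494
  t55: +0.0502
Σ = +40.7064 → |volume| = 40.71

Directed edges: 165 total; 3 unmatched, e.g. (2.88,1.26,0.89)→(3.2,1.83,0.38) → open.

40.71 OPEN


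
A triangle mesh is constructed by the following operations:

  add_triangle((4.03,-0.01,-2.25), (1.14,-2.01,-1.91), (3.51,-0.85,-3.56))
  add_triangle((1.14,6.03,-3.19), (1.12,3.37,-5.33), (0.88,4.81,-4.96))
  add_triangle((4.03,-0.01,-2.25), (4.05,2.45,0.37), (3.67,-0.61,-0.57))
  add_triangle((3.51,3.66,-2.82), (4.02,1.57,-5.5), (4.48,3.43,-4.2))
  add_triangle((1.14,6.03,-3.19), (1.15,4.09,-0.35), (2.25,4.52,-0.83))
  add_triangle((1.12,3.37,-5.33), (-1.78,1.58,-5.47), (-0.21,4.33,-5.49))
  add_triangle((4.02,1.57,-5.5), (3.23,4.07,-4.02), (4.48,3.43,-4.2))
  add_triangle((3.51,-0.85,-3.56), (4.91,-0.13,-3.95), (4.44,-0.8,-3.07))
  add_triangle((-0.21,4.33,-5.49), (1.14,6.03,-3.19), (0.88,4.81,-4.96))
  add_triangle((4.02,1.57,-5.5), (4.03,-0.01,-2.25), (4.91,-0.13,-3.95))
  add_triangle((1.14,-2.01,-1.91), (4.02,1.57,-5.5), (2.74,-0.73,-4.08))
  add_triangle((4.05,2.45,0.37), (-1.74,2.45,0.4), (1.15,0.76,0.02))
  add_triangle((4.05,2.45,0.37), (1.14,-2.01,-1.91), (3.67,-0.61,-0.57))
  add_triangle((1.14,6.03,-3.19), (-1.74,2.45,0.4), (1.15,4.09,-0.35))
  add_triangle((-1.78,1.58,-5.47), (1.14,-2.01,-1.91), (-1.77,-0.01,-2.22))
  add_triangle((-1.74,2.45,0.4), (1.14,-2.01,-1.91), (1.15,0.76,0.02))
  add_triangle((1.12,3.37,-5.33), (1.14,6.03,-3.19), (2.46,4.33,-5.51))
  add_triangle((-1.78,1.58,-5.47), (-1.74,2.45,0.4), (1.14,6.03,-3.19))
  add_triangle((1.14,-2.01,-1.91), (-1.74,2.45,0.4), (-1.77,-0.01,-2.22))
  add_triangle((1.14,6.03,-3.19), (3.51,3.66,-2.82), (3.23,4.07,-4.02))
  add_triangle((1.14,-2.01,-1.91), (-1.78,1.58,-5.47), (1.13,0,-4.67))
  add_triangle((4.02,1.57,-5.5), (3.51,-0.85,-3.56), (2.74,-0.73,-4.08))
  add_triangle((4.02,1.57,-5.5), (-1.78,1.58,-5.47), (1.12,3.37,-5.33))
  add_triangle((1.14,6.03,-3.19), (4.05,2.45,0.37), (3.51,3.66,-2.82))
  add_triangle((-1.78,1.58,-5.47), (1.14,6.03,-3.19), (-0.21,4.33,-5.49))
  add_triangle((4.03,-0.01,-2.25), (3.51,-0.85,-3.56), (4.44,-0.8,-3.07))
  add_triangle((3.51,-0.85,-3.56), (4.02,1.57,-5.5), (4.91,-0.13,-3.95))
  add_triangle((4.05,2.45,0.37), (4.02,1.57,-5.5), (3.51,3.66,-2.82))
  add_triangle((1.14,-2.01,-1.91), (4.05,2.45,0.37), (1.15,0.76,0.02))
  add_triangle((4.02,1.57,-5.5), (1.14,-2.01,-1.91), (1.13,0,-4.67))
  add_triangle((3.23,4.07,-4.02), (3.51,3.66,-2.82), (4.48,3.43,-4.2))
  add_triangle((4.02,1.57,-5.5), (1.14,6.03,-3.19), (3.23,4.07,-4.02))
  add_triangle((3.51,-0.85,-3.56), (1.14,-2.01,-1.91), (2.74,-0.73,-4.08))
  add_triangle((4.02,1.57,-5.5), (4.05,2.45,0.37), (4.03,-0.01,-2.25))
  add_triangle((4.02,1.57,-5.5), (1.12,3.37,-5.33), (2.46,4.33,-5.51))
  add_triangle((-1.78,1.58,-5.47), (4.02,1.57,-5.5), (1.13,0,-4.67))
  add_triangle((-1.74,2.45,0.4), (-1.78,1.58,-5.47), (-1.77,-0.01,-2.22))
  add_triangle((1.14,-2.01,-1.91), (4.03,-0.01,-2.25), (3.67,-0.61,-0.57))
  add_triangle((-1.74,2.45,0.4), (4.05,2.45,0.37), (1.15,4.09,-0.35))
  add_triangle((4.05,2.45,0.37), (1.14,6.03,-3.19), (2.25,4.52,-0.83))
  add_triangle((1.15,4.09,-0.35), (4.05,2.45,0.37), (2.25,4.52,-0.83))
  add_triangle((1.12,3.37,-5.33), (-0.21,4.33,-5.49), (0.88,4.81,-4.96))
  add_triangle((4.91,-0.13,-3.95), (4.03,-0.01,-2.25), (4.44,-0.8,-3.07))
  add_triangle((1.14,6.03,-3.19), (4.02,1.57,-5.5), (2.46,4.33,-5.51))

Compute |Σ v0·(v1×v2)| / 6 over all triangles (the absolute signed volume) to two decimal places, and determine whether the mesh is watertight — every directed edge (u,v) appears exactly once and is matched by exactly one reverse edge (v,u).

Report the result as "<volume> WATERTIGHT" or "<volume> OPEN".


Per-triangle v0·(v1×v2)/6:
  t1: +1.4378
  t2: +1.2768
  t3: +3.5058
  t4: -0.7275
  t5: +1.9525
  t6: +4.5105
  t7: +3.1811
  t8: +0.7221
  t9: +2.4025
  t10: +1.5403
  t11: -0.1224
  t12: -0.2254
  t13: -2.1980
  t14: +4.6581
  t15: +3.4924
  t16: -1.1037
  t17: +4.2891
  t18: +13.8043
  t19: -0.8874
  t20: +3.1018
  t21: +4.0218
  t22: +1.9911
  t23: +9.7436
  t24: +7.9045
  t25: +1.8932
  t26: -0.5141
  t27: +2.4139
  t28: +7.9129
  t29: -0.2425
  t30: +5.0354
  t31: +1.2815
  t32: +4.5613
  t33: +1.2903
  t34: +8.1715
  t35: +4.3596
  t36: +7.0996
  t37: +3.5606
  t38: +2.5079
  t39: +2.3566
  t40: +3.2910
  t41: +1.4023
  t42: +1.9039
  t43: +0.5937
  t44: +4.3434
Σ = +131.4941 → |volume| = 131.49

Directed edges: 132 total, each appears once with its reverse present → watertight.

131.49 WATERTIGHT


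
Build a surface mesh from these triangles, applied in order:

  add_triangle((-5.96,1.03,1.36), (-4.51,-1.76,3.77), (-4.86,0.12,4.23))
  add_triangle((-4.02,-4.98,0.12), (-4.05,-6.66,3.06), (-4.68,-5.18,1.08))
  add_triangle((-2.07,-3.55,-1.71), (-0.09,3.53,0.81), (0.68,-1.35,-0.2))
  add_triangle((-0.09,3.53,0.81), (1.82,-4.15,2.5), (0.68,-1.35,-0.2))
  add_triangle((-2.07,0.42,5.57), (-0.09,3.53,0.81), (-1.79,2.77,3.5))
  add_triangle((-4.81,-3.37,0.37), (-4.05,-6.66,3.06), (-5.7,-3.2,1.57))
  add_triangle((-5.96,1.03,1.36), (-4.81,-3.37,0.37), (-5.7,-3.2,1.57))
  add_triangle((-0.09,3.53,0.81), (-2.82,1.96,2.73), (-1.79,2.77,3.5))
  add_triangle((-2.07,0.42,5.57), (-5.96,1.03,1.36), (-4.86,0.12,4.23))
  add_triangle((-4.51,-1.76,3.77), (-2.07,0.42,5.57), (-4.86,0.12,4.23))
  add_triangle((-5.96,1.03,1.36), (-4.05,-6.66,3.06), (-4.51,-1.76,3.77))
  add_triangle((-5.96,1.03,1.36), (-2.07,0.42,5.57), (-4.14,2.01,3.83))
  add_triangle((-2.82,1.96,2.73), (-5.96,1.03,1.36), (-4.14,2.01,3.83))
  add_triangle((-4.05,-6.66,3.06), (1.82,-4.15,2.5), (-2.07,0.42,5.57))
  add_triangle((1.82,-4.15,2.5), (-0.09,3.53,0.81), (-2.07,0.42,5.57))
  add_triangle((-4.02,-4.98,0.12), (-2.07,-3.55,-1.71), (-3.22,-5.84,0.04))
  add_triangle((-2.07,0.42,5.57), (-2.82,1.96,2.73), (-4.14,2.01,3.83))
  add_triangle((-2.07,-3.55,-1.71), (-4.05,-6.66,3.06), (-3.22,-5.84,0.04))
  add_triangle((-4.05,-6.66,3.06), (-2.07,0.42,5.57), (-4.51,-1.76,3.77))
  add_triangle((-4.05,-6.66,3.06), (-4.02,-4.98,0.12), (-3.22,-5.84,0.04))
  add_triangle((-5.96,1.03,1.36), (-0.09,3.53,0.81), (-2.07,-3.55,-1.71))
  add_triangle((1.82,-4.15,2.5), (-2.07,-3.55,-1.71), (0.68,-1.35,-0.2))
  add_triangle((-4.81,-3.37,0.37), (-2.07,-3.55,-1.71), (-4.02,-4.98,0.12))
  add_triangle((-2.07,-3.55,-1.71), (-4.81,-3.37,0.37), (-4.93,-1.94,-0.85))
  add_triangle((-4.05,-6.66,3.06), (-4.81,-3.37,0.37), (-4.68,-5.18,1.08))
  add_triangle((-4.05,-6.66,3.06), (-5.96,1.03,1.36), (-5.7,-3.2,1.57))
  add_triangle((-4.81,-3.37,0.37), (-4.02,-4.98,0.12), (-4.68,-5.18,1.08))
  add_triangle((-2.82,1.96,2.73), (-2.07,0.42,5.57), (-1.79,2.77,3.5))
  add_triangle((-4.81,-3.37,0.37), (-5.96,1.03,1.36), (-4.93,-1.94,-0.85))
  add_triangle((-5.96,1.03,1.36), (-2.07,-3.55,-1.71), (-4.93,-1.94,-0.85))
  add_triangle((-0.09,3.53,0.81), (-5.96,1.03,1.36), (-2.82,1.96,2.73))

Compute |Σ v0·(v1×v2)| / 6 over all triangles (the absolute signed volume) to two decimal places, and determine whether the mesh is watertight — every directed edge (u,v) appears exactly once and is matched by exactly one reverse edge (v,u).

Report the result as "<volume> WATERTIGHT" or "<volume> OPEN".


Per-triangle v0·(v1×v2)/6:
  t1: +5.9127
  t2: +2.2512
  t3: +0.2006
  t4: +1.2005
  t5: +2.0666
  t6: +5.2159
  t7: +4.1487
  t8: +2.3615
  t9: +3.8384
  t10: +5.6656
  t11: +14.6505
  t12: +6.3766
  t13: +1.5377
  t14: +29.3172
  t15: +9.7028
  t16: +2.1603
  t17: +1.5390
  t18: -0.9684
  t19: +14.3598
  t20: +3.7068
  t21: +4.5542
  t22: +2.7759
  t23: +2.9235
  t24: +4.3380
  t25: +1.9824
  t26: +6.9100
  t27: +1.5372
  t28: +3.4036
  t29: +6.2242
  t30: -1.6137
  t31: +6.1292
Σ = +154.4083 → |volume| = 154.41

Directed edges: 93 total; 3 unmatched, e.g. (-4.05,-6.66,3.06)→(1.82,-4.15,2.5) → open.

154.41 OPEN


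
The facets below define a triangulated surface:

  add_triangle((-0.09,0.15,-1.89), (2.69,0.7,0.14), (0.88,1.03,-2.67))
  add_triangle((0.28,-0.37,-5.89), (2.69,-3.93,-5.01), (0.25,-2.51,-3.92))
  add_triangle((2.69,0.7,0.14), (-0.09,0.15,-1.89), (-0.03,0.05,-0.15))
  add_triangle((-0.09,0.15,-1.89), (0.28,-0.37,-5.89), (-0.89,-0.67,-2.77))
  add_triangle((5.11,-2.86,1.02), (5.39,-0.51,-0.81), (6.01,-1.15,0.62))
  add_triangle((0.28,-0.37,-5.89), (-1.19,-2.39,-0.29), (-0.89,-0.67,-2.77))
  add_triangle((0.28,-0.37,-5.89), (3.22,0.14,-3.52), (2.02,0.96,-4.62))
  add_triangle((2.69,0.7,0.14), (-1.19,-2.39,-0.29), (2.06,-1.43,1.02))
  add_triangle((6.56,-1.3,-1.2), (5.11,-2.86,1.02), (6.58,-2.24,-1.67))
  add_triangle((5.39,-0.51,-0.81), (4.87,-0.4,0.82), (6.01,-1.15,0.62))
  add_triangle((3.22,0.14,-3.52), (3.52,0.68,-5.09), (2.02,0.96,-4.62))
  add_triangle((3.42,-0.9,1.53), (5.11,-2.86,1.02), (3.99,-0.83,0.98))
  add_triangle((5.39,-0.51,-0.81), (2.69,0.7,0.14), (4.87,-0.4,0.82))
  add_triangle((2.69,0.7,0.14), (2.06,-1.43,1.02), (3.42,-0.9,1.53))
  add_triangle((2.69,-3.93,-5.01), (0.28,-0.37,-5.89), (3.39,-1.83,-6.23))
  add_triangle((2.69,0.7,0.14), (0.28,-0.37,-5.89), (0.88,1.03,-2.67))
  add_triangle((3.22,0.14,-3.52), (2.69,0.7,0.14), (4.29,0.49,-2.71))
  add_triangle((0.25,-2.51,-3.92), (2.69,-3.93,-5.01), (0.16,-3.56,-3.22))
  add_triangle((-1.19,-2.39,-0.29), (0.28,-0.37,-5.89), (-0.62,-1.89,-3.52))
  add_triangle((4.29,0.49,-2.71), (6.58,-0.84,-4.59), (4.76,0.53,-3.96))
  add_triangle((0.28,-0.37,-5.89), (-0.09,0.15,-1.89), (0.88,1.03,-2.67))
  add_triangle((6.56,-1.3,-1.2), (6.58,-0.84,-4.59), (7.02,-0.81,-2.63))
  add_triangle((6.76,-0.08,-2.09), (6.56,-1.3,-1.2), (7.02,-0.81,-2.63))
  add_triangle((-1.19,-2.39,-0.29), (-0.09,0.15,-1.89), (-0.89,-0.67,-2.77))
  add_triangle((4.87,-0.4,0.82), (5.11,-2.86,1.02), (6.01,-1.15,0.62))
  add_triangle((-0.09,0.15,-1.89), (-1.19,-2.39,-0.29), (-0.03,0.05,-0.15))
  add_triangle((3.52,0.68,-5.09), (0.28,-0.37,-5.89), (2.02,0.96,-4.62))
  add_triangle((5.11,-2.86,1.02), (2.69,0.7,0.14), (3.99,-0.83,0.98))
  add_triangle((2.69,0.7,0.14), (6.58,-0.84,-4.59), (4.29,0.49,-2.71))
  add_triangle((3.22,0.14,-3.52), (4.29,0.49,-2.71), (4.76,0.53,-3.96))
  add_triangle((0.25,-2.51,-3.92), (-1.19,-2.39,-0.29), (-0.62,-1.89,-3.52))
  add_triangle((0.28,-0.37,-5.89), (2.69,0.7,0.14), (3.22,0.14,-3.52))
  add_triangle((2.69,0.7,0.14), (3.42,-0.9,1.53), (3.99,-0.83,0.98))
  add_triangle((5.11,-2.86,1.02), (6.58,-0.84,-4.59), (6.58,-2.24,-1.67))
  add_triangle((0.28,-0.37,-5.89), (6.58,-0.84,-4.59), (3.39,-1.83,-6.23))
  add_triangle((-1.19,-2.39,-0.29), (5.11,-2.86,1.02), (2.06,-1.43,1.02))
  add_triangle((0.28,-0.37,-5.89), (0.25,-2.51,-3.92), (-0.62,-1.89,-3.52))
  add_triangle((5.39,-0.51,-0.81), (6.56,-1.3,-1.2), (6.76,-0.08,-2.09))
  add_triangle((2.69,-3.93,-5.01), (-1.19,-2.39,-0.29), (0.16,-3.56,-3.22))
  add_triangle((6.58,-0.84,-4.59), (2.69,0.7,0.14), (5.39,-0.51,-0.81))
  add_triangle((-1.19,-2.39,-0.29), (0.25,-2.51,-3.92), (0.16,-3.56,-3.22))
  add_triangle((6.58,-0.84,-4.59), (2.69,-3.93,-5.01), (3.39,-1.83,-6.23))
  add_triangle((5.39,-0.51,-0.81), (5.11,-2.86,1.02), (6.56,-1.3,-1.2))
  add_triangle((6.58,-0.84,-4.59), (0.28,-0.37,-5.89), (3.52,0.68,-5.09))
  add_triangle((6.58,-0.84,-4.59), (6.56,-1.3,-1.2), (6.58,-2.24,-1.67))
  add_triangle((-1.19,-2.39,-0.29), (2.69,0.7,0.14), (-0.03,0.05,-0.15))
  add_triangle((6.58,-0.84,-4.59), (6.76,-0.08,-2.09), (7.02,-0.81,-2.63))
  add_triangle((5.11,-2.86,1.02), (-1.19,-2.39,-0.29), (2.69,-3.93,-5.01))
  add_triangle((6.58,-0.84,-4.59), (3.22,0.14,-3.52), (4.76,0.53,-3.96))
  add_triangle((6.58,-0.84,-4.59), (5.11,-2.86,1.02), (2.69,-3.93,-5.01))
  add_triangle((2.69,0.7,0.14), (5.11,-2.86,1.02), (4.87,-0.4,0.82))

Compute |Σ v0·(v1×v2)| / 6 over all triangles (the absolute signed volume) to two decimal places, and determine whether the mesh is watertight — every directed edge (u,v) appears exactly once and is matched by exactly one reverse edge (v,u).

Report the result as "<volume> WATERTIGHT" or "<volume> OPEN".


119.46 OPEN

Per-triangle v0·(v1×v2)/6:
  t1: -0.4659
  t2: +5.2227
  t3: +0.0373
  t4: +0.3571
  t5: +2.3181
  t6: +1.7927
  t7: -3.1083
  t8: -1.0524
  t9: +2.9424
  t10: +0.8936
  t11: -0.1007
  t12: +0.8540
  t13: +1.3010
  t14: -0.4592
  t15: +7.5174
  t16: +2.6597
  t17: +0.1177
  t18: +2.3417
  t19: +0.1390
  t20: +1.0804
  t21: +0.4101
  t22: +1.4690
  t23: +1.3113
  t24: -0.2465
  t25: +0.8614
  t26: +0.0315
  t27: +2.2562
  t28: +0.8192
  t29: +1.9713
  t30: -0.1407
  t31: +1.5035
  t32: +1.1154
  t33: +0.5127
  t34: +0.0307
  t35: +7.3091
  t36: +1.5969
  t37: +1.8539
  t38: +0.7631
  t39: +1.6709
  t40: +2.9817
  t41: +1.1176
  t42: +10.4016
  t43: +1.5483
  t44: +8.0188
  t45: +3.7021
  t46: -0.1444
  t47: +1.6984
  t48: +14.3288
  t49: +1.2028
  t50: +25.6190
  t51: -0.5005
Σ = +119.4613 → |volume| = 119.46

Directed edges: 153 total; 9 unmatched, e.g. (3.22,0.14,-3.52)→(3.52,0.68,-5.09) → open.


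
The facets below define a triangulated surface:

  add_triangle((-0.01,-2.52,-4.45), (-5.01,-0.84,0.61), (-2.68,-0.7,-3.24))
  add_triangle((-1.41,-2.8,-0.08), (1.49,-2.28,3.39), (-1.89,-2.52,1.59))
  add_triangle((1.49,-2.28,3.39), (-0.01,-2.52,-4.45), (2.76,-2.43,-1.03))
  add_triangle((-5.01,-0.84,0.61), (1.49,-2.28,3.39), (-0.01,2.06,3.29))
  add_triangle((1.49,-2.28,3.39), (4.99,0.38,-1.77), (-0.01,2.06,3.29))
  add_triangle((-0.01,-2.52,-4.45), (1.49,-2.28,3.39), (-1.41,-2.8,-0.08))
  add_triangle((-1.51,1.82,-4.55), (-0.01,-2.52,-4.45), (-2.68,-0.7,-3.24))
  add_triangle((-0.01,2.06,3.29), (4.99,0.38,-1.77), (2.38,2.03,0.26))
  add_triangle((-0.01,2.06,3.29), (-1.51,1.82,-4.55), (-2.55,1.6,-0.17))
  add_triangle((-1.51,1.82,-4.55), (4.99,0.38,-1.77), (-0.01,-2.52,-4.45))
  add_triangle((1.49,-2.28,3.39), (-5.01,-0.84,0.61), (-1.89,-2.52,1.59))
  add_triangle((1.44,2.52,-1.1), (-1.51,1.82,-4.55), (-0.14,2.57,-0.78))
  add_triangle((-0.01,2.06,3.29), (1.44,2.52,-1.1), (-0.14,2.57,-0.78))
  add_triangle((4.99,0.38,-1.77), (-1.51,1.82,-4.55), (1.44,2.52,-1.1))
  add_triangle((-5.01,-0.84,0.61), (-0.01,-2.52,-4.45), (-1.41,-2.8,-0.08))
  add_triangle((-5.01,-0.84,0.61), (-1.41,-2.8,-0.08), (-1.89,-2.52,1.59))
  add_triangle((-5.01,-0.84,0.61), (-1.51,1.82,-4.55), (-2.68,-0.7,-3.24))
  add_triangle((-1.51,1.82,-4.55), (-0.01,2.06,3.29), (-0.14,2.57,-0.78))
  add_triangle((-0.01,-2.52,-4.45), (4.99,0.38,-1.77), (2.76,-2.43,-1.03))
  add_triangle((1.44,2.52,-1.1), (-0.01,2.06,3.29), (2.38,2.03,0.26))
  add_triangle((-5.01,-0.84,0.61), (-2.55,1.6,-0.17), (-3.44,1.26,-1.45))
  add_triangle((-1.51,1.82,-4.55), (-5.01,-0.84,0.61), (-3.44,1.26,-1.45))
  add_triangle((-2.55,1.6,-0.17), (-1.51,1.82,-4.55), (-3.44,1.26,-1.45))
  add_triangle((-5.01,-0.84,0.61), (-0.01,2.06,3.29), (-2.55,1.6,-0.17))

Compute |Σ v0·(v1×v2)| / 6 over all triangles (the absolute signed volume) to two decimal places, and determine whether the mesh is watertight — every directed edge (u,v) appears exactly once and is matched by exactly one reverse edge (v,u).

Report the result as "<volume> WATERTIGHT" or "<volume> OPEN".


151.13 OPEN

Per-triangle v0·(v1×v2)/6:
  t1: +6.5676
  t2: +3.0474
  t3: +6.5737
  t4: +13.0954
  t5: +13.2577
  t6: +7.4199
  t7: +7.4530
  t8: +3.1606
  t9: +5.1038
  t10: +17.8221
  t11: +3.6974
  t12: +2.9033
  t13: +2.6598
  t14: +9.2464
  t15: +8.9991
  t16: +3.3739
  t17: +7.1644
  t18: +2.1910
  t19: +9.6720
  t20: +2.7180
  t21: +2.4270
  t22: +4.0252
  t23: +2.1516
  t24: +6.3951
Σ = +151.1256 → |volume| = 151.13

Directed edges: 72 total; 6 unmatched, e.g. (2.76,-2.43,-1.03)→(1.49,-2.28,3.39) → open.
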